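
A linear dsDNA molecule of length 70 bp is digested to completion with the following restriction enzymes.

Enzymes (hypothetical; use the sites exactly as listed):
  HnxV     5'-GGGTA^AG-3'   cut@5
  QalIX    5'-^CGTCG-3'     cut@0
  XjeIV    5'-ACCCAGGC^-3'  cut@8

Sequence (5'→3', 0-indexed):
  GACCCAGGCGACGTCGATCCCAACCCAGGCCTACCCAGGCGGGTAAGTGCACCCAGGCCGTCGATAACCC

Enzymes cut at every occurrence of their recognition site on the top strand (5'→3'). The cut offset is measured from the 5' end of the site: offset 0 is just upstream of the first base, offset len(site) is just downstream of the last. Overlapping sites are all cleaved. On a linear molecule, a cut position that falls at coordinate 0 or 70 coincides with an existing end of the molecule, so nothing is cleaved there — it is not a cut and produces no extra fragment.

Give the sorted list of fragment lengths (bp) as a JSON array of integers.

Site scan:
  HnxV (GGGTAAG, off=5): starts [40] → cuts [45]
  QalIX (CGTCG, off=0): starts [11, 58] → cuts [11, 58]
  XjeIV (ACCCAGGC, off=8): starts [1, 22, 32, 50] → cuts [9, 30, 40, 58]

All cut coordinates (distinct, sorted): [9, 11, 30, 40, 45, 58]

Fragment lengths:
  [0,9): 9 bp
  [9,11): 2 bp
  [11,30): 19 bp
  [30,40): 10 bp
  [40,45): 5 bp
  [45,58): 13 bp
  [58,70): 12 bp

[2,5,9,10,12,13,19]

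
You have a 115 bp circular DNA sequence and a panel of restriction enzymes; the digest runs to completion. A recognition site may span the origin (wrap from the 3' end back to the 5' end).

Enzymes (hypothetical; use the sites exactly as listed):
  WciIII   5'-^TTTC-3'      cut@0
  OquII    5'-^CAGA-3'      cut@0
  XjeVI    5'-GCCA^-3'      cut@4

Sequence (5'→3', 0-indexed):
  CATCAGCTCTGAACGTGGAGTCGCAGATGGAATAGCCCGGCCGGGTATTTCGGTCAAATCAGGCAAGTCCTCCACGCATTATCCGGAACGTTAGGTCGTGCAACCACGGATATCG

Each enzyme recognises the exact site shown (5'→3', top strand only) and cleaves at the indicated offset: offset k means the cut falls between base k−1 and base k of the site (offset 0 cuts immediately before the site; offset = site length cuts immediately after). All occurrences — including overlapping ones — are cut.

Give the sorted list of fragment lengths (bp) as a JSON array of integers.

Site scan:
  WciIII TTTC/0: at [47] ⇒ [47]
  OquII CAGA/0: at [23] ⇒ [23]
  XjeVI (GCCA, off=4): no sites

Pooled cuts: [23, 47]

Fragments:
  23→47: 24 bp
  47→23 (wrap): 115-47+23 = 91 bp

[24,91]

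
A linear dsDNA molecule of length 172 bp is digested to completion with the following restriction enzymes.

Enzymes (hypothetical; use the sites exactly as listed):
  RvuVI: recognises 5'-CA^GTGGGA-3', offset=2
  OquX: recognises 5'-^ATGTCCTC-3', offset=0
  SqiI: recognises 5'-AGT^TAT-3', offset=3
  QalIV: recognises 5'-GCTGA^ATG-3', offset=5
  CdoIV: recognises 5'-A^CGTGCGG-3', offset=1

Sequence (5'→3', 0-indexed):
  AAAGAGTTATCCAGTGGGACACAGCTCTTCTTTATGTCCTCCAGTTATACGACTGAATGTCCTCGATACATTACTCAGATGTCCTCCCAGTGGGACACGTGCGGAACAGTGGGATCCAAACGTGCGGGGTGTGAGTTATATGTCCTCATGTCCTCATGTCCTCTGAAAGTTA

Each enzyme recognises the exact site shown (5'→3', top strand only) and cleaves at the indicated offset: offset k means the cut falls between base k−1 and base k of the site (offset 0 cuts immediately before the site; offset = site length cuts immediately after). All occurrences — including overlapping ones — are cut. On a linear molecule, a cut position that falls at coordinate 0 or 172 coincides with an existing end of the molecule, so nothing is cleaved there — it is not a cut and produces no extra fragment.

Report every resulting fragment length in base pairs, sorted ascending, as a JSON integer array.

[3,6,7,8,8,8,11,11,11,12,12,16,17,20,22]

Per-enzyme occurrences:
  RvuVI CAGTGGGA/2: at [11, 87, 106] ⇒ [13, 89, 108]
  OquX ATGTCCTC/0: at [33, 56, 78, 139, 147, 155] ⇒ [33, 56, 78, 139, 147, 155]
  SqiI AGTTAT/3: at [4, 42, 133] ⇒ [7, 45, 136]
  QalIV (GCTGAATG, off=5): no sites
  CdoIV ACGTGCGG/1: at [96, 119] ⇒ [97, 120]

Pooled cuts: [7, 13, 33, 45, 56, 78, 89, 97, 108, 120, 136, 139, 147, 155]

Fragments:
  [0,7): 7 bp
  [7,13): 6 bp
  [13,33): 20 bp
  [33,45): 12 bp
  [45,56): 11 bp
  [56,78): 22 bp
  [78,89): 11 bp
  [89,97): 8 bp
  [97,108): 11 bp
  [108,120): 12 bp
  [120,136): 16 bp
  [136,139): 3 bp
  [139,147): 8 bp
  [147,155): 8 bp
  [155,172): 17 bp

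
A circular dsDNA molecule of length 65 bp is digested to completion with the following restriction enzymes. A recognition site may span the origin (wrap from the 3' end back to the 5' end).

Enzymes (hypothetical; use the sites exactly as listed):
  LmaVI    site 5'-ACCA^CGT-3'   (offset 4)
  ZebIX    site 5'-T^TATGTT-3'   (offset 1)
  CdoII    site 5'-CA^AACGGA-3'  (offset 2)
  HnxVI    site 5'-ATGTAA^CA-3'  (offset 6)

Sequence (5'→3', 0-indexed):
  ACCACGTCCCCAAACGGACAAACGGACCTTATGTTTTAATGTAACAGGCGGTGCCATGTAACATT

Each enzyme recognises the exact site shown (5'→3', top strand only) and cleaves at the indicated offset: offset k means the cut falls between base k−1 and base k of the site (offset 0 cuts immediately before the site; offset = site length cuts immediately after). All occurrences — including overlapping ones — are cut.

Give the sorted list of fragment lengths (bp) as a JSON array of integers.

[8,8,8,9,15,17]

Per-enzyme occurrences:
  LmaVI (ACCACGT, off=4): starts [0] → cuts [4]
  ZebIX (TTATGTT, off=1): starts [28] → cuts [29]
  CdoII (CAAACGGA, off=2): starts [10, 18] → cuts [12, 20]
  HnxVI (ATGTAACA, off=6): starts [38, 55] → cuts [44, 61]

All cut coordinates (distinct, sorted): [4, 12, 20, 29, 44, 61]

Fragments:
  4→12: 8 bp
  12→20: 8 bp
  20→29: 9 bp
  29→44: 15 bp
  44→61: 17 bp
  61→4 (wrap): 65-61+4 = 8 bp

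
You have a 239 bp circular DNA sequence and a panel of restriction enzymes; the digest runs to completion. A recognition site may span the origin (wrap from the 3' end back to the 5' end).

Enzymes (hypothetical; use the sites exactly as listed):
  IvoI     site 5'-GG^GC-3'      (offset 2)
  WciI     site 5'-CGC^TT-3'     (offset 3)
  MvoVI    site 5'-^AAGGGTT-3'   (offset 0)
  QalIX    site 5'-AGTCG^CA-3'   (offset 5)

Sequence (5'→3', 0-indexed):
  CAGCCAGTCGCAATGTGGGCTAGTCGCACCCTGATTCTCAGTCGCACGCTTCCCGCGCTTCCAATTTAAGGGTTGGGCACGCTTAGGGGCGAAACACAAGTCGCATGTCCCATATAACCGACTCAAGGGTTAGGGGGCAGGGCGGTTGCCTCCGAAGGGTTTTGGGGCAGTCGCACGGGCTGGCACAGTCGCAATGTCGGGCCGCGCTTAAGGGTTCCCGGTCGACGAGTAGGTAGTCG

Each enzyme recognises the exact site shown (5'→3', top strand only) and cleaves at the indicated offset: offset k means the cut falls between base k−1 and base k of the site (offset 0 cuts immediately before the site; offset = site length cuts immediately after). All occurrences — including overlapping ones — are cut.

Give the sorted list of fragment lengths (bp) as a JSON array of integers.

[2,5,5,5,6,6,7,7,8,8,9,9,9,9,10,12,12,13,13,15,18,21,30]

Scan for sites:
  IvoI GGGC/2: at [16, 74, 86, 134, 139, 164, 176, 198] ⇒ [18, 76, 88, 136, 141, 166, 178, 200]
  WciI CGCTT/3: at [46, 55, 79, 204] ⇒ [49, 58, 82, 207]
  MvoVI AAGGGTT/0: at [67, 124, 154, 209] ⇒ [67, 124, 154, 209]
  QalIX AGTCGCA/5: at [5, 21, 39, 98, 168, 186, 234] ⇒ [0, 10, 26, 44, 103, 173, 191]

Pooled cuts: [0, 10, 18, 26, 44, 49, 58, 67, 76, 82, 88, 103, 124, 136, 141, 154, 166, 173, 178, 191, 200, 207, 209]

Fragments:
  0→10: 10 bp
  10→18: 8 bp
  18→26: 8 bp
  26→44: 18 bp
  44→49: 5 bp
  49→58: 9 bp
  58→67: 9 bp
  67→76: 9 bp
  76→82: 6 bp
  82→88: 6 bp
  88→103: 15 bp
  103→124: 21 bp
  124→136: 12 bp
  136→141: 5 bp
  141→154: 13 bp
  154→166: 12 bp
  166→173: 7 bp
  173→178: 5 bp
  178→191: 13 bp
  191→200: 9 bp
  200→207: 7 bp
  207→209: 2 bp
  209→0 (wrap): 239-209+0 = 30 bp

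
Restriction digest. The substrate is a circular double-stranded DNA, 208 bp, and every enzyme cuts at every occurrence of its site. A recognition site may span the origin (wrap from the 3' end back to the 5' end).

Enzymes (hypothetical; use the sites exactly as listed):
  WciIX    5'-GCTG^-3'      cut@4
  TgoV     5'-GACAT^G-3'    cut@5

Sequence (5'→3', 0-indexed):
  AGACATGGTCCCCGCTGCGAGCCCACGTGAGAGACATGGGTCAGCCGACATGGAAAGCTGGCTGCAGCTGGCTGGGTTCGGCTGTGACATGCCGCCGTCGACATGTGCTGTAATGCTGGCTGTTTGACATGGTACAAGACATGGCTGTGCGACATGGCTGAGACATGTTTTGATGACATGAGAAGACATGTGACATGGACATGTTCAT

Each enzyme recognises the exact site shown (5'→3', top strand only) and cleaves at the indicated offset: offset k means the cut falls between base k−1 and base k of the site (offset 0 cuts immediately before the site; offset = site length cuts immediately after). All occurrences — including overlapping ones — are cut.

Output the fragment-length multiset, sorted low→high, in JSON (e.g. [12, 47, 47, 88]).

Per-enzyme occurrences:
  WciIX GCTG/4: at [13, 56, 60, 66, 70, 80, 106, 114, 118, 143, 156] ⇒ [17, 60, 64, 70, 74, 84, 110, 118, 122, 147, 160]
  TgoV GACATG/5: at [1, 32, 46, 85, 99, 125, 137, 150, 161, 174, 184, 191, 197] ⇒ [6, 37, 51, 90, 104, 130, 142, 155, 166, 179, 189, 196, 202]

Pooled cuts: [6, 17, 37, 51, 60, 64, 70, 74, 84, 90, 104, 110, 118, 122, 130, 142, 147, 155, 160, 166, 179, 189, 196, 202]

Fragment lengths:
  6→17: 11 bp
  17→37: 20 bp
  37→51: 14 bp
  51→60: 9 bp
  60→64: 4 bp
  64→70: 6 bp
  70→74: 4 bp
  74→84: 10 bp
  84→90: 6 bp
  90→104: 14 bp
  104→110: 6 bp
  110→118: 8 bp
  118→122: 4 bp
  122→130: 8 bp
  130→142: 12 bp
  142→147: 5 bp
  147→155: 8 bp
  155→160: 5 bp
  160→166: 6 bp
  166→179: 13 bp
  179→189: 10 bp
  189→196: 7 bp
  196→202: 6 bp
  202→6 (wrap): 208-202+6 = 12 bp

[4,4,4,5,5,6,6,6,6,6,7,8,8,8,9,10,10,11,12,12,13,14,14,20]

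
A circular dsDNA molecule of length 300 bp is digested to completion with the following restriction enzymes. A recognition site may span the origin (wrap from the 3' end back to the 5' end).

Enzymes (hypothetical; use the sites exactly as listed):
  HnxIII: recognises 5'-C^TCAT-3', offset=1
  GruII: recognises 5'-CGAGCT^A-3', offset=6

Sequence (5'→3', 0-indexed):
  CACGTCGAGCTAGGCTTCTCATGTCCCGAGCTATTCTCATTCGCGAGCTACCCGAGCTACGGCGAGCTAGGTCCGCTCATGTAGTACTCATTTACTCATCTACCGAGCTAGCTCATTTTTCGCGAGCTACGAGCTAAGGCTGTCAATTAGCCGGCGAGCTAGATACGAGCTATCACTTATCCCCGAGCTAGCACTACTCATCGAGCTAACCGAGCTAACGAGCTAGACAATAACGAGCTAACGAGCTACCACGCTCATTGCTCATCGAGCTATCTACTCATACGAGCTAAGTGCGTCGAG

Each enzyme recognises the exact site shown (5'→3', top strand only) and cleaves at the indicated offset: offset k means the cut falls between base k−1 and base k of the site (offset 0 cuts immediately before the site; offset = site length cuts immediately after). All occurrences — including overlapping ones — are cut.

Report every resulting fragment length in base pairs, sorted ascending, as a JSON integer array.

Site scan:
  HnxIII (CTCAT, off=1): starts [17, 35, 75, 86, 94, 111, 196, 253, 260, 276] → cuts [18, 36, 76, 87, 95, 112, 197, 254, 261, 277]
  GruII (CGAGCTA, off=6): starts [5, 26, 43, 52, 62, 103, 122, 129, 154, 165, 183, 201, 210, 218, 233, 241, 265, 282] → cuts [11, 32, 49, 58, 68, 109, 128, 135, 160, 171, 189, 207, 216, 224, 239, 247, 271, 288]

Pooled cuts: [11, 18, 32, 36, 49, 58, 68, 76, 87, 95, 109, 112, 128, 135, 160, 171, 189, 197, 207, 216, 224, 239, 247, 254, 261, 271, 277, 288]

Fragments:
  11→18: 7 bp
  18→32: 14 bp
  32→36: 4 bp
  36→49: 13 bp
  49→58: 9 bp
  58→68: 10 bp
  68→76: 8 bp
  76→87: 11 bp
  87→95: 8 bp
  95→109: 14 bp
  109→112: 3 bp
  112→128: 16 bp
  128→135: 7 bp
  135→160: 25 bp
  160→171: 11 bp
  171→189: 18 bp
  189→197: 8 bp
  197→207: 10 bp
  207→216: 9 bp
  216→224: 8 bp
  224→239: 15 bp
  239→247: 8 bp
  247→254: 7 bp
  254→261: 7 bp
  261→271: 10 bp
  271→277: 6 bp
  277→288: 11 bp
  288→11 (wrap): 300-288+11 = 23 bp

[3,4,6,7,7,7,7,8,8,8,8,8,9,9,10,10,10,11,11,11,13,14,14,15,16,18,23,25]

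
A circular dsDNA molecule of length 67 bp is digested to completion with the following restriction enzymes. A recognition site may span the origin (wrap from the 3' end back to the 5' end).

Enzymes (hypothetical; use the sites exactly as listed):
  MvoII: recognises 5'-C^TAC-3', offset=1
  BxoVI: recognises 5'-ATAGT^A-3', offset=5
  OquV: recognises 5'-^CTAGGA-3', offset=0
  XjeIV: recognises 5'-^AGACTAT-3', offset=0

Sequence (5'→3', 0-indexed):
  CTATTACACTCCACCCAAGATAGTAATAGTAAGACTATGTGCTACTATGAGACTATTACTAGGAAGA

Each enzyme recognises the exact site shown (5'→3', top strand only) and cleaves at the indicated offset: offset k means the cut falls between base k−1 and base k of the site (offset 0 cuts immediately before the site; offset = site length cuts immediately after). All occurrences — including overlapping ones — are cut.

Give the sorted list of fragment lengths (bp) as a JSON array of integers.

Scan for sites:
  MvoII CTAC/1: at [41] ⇒ [42]
  BxoVI ATAGTA/5: at [19, 25] ⇒ [24, 30]
  OquV CTAGGA/0: at [58] ⇒ [58]
  XjeIV AGACTAT/0: at [31, 49, 64] ⇒ [31, 49, 64]

All cut coordinates (distinct, sorted): [24, 30, 31, 42, 49, 58, 64]

Fragments:
  24→30: 6 bp
  30→31: 1 bp
  31→42: 11 bp
  42→49: 7 bp
  49→58: 9 bp
  58→64: 6 bp
  64→24 (wrap): 67-64+24 = 27 bp

[1,6,6,7,9,11,27]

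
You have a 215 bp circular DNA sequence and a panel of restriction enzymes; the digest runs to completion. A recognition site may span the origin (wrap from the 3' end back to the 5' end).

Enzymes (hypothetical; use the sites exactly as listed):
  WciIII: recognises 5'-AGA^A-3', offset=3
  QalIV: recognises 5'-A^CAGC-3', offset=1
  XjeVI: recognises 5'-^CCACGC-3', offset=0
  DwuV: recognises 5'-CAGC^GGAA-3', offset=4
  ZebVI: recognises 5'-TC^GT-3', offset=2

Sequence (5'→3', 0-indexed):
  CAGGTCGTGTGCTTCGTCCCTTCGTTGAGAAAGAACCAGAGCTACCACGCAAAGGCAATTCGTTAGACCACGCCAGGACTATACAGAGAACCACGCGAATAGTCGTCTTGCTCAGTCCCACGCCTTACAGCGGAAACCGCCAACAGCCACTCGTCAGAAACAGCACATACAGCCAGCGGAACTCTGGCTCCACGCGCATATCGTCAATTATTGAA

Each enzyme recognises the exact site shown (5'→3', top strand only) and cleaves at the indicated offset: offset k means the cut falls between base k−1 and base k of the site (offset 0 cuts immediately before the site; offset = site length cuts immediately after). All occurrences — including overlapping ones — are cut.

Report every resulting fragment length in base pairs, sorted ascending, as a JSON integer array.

Per-enzyme occurrences:
  WciIII AGAA/3: at [27, 31, 86, 155] ⇒ [30, 34, 89, 158]
  QalIV ACAGC/1: at [126, 142, 159, 168] ⇒ [127, 143, 160, 169]
  XjeVI CCACGC/0: at [44, 67, 90, 117, 189] ⇒ [44, 67, 90, 117, 189]
  DwuV CAGCGGAA/4: at [127, 173] ⇒ [131, 177]
  ZebVI TCGT/2: at [4, 13, 21, 59, 102, 150, 200] ⇒ [6, 15, 23, 61, 104, 152, 202]

Pooled cuts: [6, 15, 23, 30, 34, 44, 61, 67, 89, 90, 104, 117, 127, 131, 143, 152, 158, 160, 169, 177, 189, 202]

Fragments:
  6→15: 9 bp
  15→23: 8 bp
  23→30: 7 bp
  30→34: 4 bp
  34→44: 10 bp
  44→61: 17 bp
  61→67: 6 bp
  67→89: 22 bp
  89→90: 1 bp
  90→104: 14 bp
  104→117: 13 bp
  117→127: 10 bp
  127→131: 4 bp
  131→143: 12 bp
  143→152: 9 bp
  152→158: 6 bp
  158→160: 2 bp
  160→169: 9 bp
  169→177: 8 bp
  177→189: 12 bp
  189→202: 13 bp
  202→6 (wrap): 215-202+6 = 19 bp

[1,2,4,4,6,6,7,8,8,9,9,9,10,10,12,12,13,13,14,17,19,22]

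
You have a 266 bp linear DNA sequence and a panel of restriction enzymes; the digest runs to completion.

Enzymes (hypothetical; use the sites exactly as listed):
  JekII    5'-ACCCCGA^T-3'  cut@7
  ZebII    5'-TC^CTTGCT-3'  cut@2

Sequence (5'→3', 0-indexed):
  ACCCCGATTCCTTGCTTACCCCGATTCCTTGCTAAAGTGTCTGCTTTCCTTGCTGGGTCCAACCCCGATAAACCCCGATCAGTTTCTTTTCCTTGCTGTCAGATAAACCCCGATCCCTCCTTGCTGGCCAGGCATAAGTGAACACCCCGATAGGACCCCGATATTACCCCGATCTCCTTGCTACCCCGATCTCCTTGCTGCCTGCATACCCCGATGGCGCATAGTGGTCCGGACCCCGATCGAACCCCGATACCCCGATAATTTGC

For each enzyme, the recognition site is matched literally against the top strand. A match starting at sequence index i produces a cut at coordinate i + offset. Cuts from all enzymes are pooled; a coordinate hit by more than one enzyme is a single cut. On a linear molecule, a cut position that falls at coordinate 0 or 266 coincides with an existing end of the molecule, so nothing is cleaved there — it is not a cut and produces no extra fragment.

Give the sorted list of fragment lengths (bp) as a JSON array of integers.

[3,3,4,4,6,7,8,8,10,11,11,11,13,13,14,20,21,21,22,25,31]

Scan for sites:
  JekII (ACCCCGAT, off=7): starts [0, 17, 61, 71, 106, 143, 154, 165, 182, 207, 232, 243, 251] → cuts [7, 24, 68, 78, 113, 150, 161, 172, 189, 214, 239, 250, 258]
  ZebII (TCCTTGCT, off=2): starts [8, 25, 46, 89, 117, 174, 191] → cuts [10, 27, 48, 91, 119, 176, 193]

All cut coordinates (distinct, sorted): [7, 10, 24, 27, 48, 68, 78, 91, 113, 119, 150, 161, 172, 176, 189, 193, 214, 239, 250, 258]

Fragment lengths:
  [0,7): 7 bp
  [7,10): 3 bp
  [10,24): 14 bp
  [24,27): 3 bp
  [27,48): 21 bp
  [48,68): 20 bp
  [68,78): 10 bp
  [78,91): 13 bp
  [91,113): 22 bp
  [113,119): 6 bp
  [119,150): 31 bp
  [150,161): 11 bp
  [161,172): 11 bp
  [172,176): 4 bp
  [176,189): 13 bp
  [189,193): 4 bp
  [193,214): 21 bp
  [214,239): 25 bp
  [239,250): 11 bp
  [250,258): 8 bp
  [258,266): 8 bp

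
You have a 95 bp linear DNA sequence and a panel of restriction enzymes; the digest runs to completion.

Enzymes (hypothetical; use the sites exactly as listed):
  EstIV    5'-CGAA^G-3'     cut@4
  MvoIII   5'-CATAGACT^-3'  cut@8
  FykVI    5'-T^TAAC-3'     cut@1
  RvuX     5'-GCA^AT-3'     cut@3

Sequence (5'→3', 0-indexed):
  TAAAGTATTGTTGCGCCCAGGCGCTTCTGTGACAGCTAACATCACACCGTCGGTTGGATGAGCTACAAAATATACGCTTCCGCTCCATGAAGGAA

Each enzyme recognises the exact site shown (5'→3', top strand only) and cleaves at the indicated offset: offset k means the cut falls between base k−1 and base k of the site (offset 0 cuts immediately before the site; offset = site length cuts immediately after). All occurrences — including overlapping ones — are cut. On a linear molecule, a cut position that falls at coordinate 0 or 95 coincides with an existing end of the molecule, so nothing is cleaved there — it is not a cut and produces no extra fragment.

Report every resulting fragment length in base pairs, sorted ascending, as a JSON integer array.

Site scan:
  EstIV (CGAAG, off=4): no sites
  MvoIII (CATAGACT, off=8): no sites
  FykVI (TTAAC, off=1): no sites
  RvuX (GCAAT, off=3): no sites

All cut coordinates (distinct, sorted): ∅

Fragments:
  no cuts → one linear fragment of 95 bp

[95]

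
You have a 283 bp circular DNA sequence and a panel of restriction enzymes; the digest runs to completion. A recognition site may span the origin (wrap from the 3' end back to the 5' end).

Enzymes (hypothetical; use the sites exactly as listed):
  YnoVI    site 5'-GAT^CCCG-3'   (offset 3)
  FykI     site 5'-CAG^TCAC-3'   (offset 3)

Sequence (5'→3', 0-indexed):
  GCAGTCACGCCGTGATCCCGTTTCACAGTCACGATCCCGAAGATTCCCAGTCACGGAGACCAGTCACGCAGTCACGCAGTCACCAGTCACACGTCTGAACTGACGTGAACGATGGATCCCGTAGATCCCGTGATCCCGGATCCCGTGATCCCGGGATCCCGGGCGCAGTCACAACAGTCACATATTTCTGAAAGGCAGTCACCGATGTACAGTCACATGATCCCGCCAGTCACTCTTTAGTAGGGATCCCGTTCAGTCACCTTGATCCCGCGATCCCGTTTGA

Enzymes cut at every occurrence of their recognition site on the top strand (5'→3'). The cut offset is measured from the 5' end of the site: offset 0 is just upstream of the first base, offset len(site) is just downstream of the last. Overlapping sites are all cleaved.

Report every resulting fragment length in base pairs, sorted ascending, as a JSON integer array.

[7,7,7,8,8,8,8,8,8,8,9,9,9,9,10,11,12,12,13,13,14,15,18,21,31]

Scan for sites:
  YnoVI (GATCCCG, off=3): starts [13, 32, 114, 123, 131, 138, 146, 154, 218, 244, 263, 271] → cuts [16, 35, 117, 126, 134, 141, 149, 157, 221, 247, 266, 274]
  FykI (CAGTCAC, off=3): starts [1, 25, 47, 60, 68, 76, 83, 165, 174, 195, 209, 226, 253] → cuts [4, 28, 50, 63, 71, 79, 86, 168, 177, 198, 212, 229, 256]

All cut coordinates (distinct, sorted): [4, 16, 28, 35, 50, 63, 71, 79, 86, 117, 126, 134, 141, 149, 157, 168, 177, 198, 212, 221, 229, 247, 256, 266, 274]

Fragment lengths:
  4→16: 12 bp
  16→28: 12 bp
  28→35: 7 bp
  35→50: 15 bp
  50→63: 13 bp
  63→71: 8 bp
  71→79: 8 bp
  79→86: 7 bp
  86→117: 31 bp
  117→126: 9 bp
  126→134: 8 bp
  134→141: 7 bp
  141→149: 8 bp
  149→157: 8 bp
  157→168: 11 bp
  168→177: 9 bp
  177→198: 21 bp
  198→212: 14 bp
  212→221: 9 bp
  221→229: 8 bp
  229→247: 18 bp
  247→256: 9 bp
  256→266: 10 bp
  266→274: 8 bp
  274→4 (wrap): 283-274+4 = 13 bp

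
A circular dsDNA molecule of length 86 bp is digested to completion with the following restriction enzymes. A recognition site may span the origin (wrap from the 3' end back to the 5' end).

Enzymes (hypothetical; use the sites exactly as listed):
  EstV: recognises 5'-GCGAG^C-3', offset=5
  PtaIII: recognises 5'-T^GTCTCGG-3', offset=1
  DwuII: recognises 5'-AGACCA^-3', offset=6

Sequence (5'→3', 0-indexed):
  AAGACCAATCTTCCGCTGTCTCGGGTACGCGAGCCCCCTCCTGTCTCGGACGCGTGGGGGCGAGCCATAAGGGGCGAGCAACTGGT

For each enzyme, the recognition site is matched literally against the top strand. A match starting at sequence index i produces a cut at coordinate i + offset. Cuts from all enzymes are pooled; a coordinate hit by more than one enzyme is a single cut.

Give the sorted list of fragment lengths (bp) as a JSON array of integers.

Scan for sites:
  EstV GCGAGC/5: at [28, 59, 73] ⇒ [33, 64, 78]
  PtaIII TGTCTCGG/1: at [16, 41] ⇒ [17, 42]
  DwuII AGACCA/6: at [1] ⇒ [7]

Pooled cuts: [7, 17, 33, 42, 64, 78]

Fragments:
  7→17: 10 bp
  17→33: 16 bp
  33→42: 9 bp
  42→64: 22 bp
  64→78: 14 bp
  78→7 (wrap): 86-78+7 = 15 bp

[9,10,14,15,16,22]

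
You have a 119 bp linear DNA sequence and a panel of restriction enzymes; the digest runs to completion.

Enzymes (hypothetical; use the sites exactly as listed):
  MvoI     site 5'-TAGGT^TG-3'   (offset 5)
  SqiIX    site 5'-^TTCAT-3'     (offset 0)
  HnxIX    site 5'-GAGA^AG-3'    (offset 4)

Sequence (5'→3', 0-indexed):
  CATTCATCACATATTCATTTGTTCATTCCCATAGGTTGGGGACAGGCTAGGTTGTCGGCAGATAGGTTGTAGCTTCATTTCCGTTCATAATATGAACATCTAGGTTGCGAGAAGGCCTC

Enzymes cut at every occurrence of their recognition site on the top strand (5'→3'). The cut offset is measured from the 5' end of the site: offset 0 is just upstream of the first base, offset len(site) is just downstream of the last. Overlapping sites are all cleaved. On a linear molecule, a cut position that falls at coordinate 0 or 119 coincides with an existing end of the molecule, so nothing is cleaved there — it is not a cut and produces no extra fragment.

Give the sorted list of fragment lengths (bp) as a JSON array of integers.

[2,6,7,7,8,10,11,15,15,16,22]

Scan for sites:
  MvoI TAGGTTG/5: at [31, 47, 62, 100] ⇒ [36, 52, 67, 105]
  SqiIX TTCAT/0: at [2, 13, 21, 73, 83] ⇒ [2, 13, 21, 73, 83]
  HnxIX GAGAAG/4: at [108] ⇒ [112]

Pooled cuts: [2, 13, 21, 36, 52, 67, 73, 83, 105, 112]

Fragments:
  [0,2): 2 bp
  [2,13): 11 bp
  [13,21): 8 bp
  [21,36): 15 bp
  [36,52): 16 bp
  [52,67): 15 bp
  [67,73): 6 bp
  [73,83): 10 bp
  [83,105): 22 bp
  [105,112): 7 bp
  [112,119): 7 bp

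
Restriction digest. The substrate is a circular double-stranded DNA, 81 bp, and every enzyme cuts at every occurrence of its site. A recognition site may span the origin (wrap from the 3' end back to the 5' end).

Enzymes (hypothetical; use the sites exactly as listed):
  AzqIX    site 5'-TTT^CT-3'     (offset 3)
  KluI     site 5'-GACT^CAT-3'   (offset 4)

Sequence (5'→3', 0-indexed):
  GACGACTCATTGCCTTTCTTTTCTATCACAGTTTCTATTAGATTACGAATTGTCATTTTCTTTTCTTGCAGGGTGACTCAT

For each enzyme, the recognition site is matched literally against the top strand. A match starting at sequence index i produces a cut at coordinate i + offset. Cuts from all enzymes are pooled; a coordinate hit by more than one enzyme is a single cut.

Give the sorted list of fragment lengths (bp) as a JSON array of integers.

[5,5,10,10,12,14,25]

Per-enzyme occurrences:
  AzqIX (TTTCT, off=3): starts [14, 19, 31, 56, 61] → cuts [17, 22, 34, 59, 64]
  KluI (GACTCAT, off=4): starts [3, 74] → cuts [7, 78]

All cut coordinates (distinct, sorted): [7, 17, 22, 34, 59, 64, 78]

Fragments:
  7→17: 10 bp
  17→22: 5 bp
  22→34: 12 bp
  34→59: 25 bp
  59→64: 5 bp
  64→78: 14 bp
  78→7 (wrap): 81-78+7 = 10 bp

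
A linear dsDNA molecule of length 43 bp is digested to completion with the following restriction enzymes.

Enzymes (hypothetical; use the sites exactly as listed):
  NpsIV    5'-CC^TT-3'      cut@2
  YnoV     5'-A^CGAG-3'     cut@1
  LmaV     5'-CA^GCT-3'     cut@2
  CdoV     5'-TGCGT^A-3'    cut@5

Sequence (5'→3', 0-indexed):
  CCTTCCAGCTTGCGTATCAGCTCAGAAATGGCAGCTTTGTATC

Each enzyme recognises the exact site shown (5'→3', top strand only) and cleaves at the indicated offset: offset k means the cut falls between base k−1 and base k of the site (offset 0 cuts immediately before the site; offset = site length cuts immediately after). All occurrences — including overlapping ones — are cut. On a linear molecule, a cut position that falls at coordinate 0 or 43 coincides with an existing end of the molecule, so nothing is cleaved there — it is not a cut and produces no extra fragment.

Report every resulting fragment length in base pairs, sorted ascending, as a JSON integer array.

[2,4,5,8,10,14]

Site scan:
  NpsIV (CCTT, off=2): starts [0] → cuts [2]
  YnoV (ACGAG, off=1): no sites
  LmaV (CAGCT, off=2): starts [5, 17, 31] → cuts [7, 19, 33]
  CdoV (TGCGTA, off=5): starts [10] → cuts [15]

Pooled cuts: [2, 7, 15, 19, 33]

Fragment lengths:
  [0,2): 2 bp
  [2,7): 5 bp
  [7,15): 8 bp
  [15,19): 4 bp
  [19,33): 14 bp
  [33,43): 10 bp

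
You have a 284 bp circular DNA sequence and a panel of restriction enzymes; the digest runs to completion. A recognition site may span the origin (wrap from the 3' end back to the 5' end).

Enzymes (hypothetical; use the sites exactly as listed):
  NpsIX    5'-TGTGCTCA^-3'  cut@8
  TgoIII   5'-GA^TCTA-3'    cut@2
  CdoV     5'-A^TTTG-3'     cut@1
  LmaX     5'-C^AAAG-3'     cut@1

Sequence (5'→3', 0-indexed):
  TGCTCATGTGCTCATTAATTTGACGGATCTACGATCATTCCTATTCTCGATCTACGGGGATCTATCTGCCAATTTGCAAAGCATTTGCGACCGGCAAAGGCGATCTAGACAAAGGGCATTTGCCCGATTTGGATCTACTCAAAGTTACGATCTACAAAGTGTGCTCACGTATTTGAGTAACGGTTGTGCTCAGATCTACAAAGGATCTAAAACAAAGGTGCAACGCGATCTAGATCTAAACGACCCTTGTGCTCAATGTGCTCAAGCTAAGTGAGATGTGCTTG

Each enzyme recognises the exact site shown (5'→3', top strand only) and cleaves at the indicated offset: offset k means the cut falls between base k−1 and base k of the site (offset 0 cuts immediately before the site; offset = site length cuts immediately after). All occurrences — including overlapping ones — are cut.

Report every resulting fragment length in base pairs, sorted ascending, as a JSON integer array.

Site scan:
  NpsIX (TGTGCTCA, off=8): starts [6, 159, 184, 247, 256, 282] → cuts [6, 14, 167, 192, 255, 264]
  TgoIII (GATCTA, off=2): starts [25, 48, 58, 101, 131, 148, 192, 203, 226, 232] → cuts [27, 50, 60, 103, 133, 150, 194, 205, 228, 234]
  CdoV (ATTTG, off=1): starts [17, 71, 82, 117, 126, 170] → cuts [18, 72, 83, 118, 127, 171]
  LmaX (CAAAG, off=1): starts [76, 94, 109, 139, 154, 198, 212] → cuts [77, 95, 110, 140, 155, 199, 213]

Pooled cuts: [6, 14, 18, 27, 50, 60, 72, 77, 83, 95, 103, 110, 118, 127, 133, 140, 150, 155, 167, 171, 192, 194, 199, 205, 213, 228, 234, 255, 264]

Fragment lengths:
  6→14: 8 bp
  14→18: 4 bp
  18→27: 9 bp
  27→50: 23 bp
  50→60: 10 bp
  60→72: 12 bp
  72→77: 5 bp
  77→83: 6 bp
  83→95: 12 bp
  95→103: 8 bp
  103→110: 7 bp
  110→118: 8 bp
  118→127: 9 bp
  127→133: 6 bp
  133→140: 7 bp
  140→150: 10 bp
  150→155: 5 bp
  155→167: 12 bp
  167→171: 4 bp
  171→192: 21 bp
  192→194: 2 bp
  194→199: 5 bp
  199→205: 6 bp
  205→213: 8 bp
  213→228: 15 bp
  228→234: 6 bp
  234→255: 21 bp
  255→264: 9 bp
  264→6 (wrap): 284-264+6 = 26 bp

[2,4,4,5,5,5,6,6,6,6,7,7,8,8,8,8,9,9,9,10,10,12,12,12,15,21,21,23,26]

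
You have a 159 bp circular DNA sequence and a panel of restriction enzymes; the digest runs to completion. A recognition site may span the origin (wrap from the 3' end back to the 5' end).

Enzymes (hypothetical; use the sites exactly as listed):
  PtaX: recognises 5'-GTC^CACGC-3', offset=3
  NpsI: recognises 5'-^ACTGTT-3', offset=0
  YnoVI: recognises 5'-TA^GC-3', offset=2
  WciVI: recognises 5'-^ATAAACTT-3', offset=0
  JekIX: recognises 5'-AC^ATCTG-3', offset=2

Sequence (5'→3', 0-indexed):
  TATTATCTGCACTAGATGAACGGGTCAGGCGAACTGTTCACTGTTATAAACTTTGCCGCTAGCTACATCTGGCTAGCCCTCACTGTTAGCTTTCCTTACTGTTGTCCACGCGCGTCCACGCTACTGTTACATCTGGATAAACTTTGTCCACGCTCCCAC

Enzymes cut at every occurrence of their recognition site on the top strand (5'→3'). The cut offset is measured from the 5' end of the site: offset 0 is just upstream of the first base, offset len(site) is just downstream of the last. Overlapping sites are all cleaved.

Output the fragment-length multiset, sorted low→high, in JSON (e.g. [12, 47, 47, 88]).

Scan for sites:
  PtaX (GTCCACGC, off=3): starts [103, 113, 145] → cuts [106, 116, 148]
  NpsI (ACTGTT, off=0): starts [32, 39, 81, 97, 122] → cuts [32, 39, 81, 97, 122]
  YnoVI (TAGC, off=2): starts [59, 73, 86] → cuts [61, 75, 88]
  WciVI (ATAAACTT, off=0): starts [45, 136] → cuts [45, 136]
  JekIX (ACATCTG, off=2): starts [64, 128] → cuts [66, 130]

All cut coordinates (distinct, sorted): [32, 39, 45, 61, 66, 75, 81, 88, 97, 106, 116, 122, 130, 136, 148]

Fragments:
  32→39: 7 bp
  39→45: 6 bp
  45→61: 16 bp
  61→66: 5 bp
  66→75: 9 bp
  75→81: 6 bp
  81→88: 7 bp
  88→97: 9 bp
  97→106: 9 bp
  106→116: 10 bp
  116→122: 6 bp
  122→130: 8 bp
  130→136: 6 bp
  136→148: 12 bp
  148→32 (wrap): 159-148+32 = 43 bp

[5,6,6,6,6,7,7,8,9,9,9,10,12,16,43]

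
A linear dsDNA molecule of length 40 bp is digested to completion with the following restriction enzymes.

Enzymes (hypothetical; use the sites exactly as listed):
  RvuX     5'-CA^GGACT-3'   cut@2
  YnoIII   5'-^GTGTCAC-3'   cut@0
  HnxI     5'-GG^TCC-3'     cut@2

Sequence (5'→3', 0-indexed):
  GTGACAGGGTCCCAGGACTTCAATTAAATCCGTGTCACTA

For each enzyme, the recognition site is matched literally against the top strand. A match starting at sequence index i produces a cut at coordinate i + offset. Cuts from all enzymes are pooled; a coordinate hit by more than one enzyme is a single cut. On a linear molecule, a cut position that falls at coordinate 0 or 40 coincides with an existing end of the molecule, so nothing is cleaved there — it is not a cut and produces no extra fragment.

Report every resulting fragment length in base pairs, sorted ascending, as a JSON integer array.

[5,9,9,17]

Per-enzyme occurrences:
  RvuX CAGGACT/2: at [12] ⇒ [14]
  YnoIII GTGTCAC/0: at [31] ⇒ [31]
  HnxI GGTCC/2: at [7] ⇒ [9]

Pooled cuts: [9, 14, 31]

Fragments:
  [0,9): 9 bp
  [9,14): 5 bp
  [14,31): 17 bp
  [31,40): 9 bp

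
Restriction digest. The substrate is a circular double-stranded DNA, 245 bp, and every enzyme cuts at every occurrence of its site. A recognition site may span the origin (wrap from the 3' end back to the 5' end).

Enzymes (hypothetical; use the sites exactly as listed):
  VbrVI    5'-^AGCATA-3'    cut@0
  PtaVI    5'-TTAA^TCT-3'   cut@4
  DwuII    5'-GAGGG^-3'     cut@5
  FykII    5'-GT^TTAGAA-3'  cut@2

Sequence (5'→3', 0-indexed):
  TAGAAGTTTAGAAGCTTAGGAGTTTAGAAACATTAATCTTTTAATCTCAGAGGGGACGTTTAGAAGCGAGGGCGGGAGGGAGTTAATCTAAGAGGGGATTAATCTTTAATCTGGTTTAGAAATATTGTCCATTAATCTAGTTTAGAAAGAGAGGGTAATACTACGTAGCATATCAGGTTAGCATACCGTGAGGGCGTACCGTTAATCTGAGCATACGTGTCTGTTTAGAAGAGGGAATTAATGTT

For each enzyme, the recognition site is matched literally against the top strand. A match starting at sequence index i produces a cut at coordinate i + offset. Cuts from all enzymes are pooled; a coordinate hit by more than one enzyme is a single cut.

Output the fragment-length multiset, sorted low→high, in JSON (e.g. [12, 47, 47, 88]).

[4,5,6,6,6,6,7,8,8,8,9,10,10,11,11,11,13,13,13,14,15,15,16,20]

Scan for sites:
  VbrVI AGCATA/0: at [166, 179, 209] ⇒ [166, 179, 209]
  PtaVI TTAATCT/4: at [32, 40, 82, 98, 105, 131, 201] ⇒ [36, 44, 86, 102, 109, 135, 205]
  DwuII GAGGG/5: at [49, 67, 75, 91, 150, 189, 230] ⇒ [54, 72, 80, 96, 155, 194, 235]
  FykII GTTTAGAA/2: at [5, 21, 57, 113, 139, 222, 242] ⇒ [7, 23, 59, 115, 141, 224, 244]

Pooled cuts: [7, 23, 36, 44, 54, 59, 72, 80, 86, 96, 102, 109, 115, 135, 141, 155, 166, 179, 194, 205, 209, 224, 235, 244]

Fragments:
  7→23: 16 bp
  23→36: 13 bp
  36→44: 8 bp
  44→54: 10 bp
  54→59: 5 bp
  59→72: 13 bp
  72→80: 8 bp
  80→86: 6 bp
  86→96: 10 bp
  96→102: 6 bp
  102→109: 7 bp
  109→115: 6 bp
  115→135: 20 bp
  135→141: 6 bp
  141→155: 14 bp
  155→166: 11 bp
  166→179: 13 bp
  179→194: 15 bp
  194→205: 11 bp
  205→209: 4 bp
  209→224: 15 bp
  224→235: 11 bp
  235→244: 9 bp
  244→7 (wrap): 245-244+7 = 8 bp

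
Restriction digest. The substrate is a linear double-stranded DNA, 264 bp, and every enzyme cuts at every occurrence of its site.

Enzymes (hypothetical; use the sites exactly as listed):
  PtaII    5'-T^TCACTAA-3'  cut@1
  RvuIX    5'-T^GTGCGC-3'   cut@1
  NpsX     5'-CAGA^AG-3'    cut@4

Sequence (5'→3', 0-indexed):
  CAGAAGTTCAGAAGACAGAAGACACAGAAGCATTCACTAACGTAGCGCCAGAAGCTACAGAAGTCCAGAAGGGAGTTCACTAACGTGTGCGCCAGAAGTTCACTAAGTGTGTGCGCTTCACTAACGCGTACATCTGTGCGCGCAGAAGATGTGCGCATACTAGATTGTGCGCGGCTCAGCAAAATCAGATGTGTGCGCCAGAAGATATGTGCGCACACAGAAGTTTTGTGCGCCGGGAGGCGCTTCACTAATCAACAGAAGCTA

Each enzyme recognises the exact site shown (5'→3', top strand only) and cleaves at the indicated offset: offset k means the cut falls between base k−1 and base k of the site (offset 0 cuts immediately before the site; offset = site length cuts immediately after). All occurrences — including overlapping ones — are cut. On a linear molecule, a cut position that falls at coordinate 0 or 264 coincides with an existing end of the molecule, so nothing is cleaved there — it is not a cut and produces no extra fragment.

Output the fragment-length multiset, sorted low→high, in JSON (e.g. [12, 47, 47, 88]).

[3,4,4,5,5,6,6,7,7,7,8,8,9,9,10,10,10,11,11,13,15,16,17,18,19,26]

Site scan:
  PtaII (TTCACTAA, off=1): starts [32, 75, 98, 116, 243] → cuts [33, 76, 99, 117, 244]
  RvuIX (TGTGCGC, off=1): starts [85, 109, 134, 149, 165, 191, 207, 226] → cuts [86, 110, 135, 150, 166, 192, 208, 227]
  NpsX (CAGAAG, off=4): starts [0, 8, 15, 24, 48, 57, 65, 92, 142, 198, 217, 255] → cuts [4, 12, 19, 28, 52, 61, 69, 96, 146, 202, 221, 259]

All cut coordinates (distinct, sorted): [4, 12, 19, 28, 33, 52, 61, 69, 76, 86, 96, 99, 110, 117, 135, 146, 150, 166, 192, 202, 208, 221, 227, 244, 259]

Fragment lengths:
  [0,4): 4 bp
  [4,12): 8 bp
  [12,19): 7 bp
  [19,28): 9 bp
  [28,33): 5 bp
  [33,52): 19 bp
  [52,61): 9 bp
  [61,69): 8 bp
  [69,76): 7 bp
  [76,86): 10 bp
  [86,96): 10 bp
  [96,99): 3 bp
  [99,110): 11 bp
  [110,117): 7 bp
  [117,135): 18 bp
  [135,146): 11 bp
  [146,150): 4 bp
  [150,166): 16 bp
  [166,192): 26 bp
  [192,202): 10 bp
  [202,208): 6 bp
  [208,221): 13 bp
  [221,227): 6 bp
  [227,244): 17 bp
  [244,259): 15 bp
  [259,264): 5 bp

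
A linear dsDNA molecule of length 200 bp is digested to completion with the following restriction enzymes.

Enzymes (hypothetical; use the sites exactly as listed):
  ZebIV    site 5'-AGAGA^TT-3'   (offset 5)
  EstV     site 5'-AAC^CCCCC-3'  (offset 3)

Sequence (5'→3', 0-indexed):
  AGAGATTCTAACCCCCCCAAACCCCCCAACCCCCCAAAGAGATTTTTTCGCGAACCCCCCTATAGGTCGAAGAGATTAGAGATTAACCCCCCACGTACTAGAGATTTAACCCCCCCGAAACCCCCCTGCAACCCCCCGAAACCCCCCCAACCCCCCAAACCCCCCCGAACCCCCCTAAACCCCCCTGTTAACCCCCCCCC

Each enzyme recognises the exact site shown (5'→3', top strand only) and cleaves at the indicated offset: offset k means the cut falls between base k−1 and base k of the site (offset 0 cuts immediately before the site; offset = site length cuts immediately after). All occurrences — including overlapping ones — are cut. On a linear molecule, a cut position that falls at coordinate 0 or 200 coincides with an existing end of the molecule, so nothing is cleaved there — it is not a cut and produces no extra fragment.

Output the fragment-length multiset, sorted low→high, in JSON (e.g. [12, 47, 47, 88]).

Site scan:
  ZebIV (AGAGATT, off=5): starts [0, 37, 70, 77, 99] → cuts [5, 42, 75, 82, 104]
  EstV (AACCCCCC, off=3): starts [9, 19, 27, 52, 84, 107, 118, 129, 139, 148, 157, 167, 177, 189] → cuts [12, 22, 30, 55, 87, 110, 121, 132, 142, 151, 160, 170, 180, 192]

All cut coordinates (distinct, sorted): [5, 12, 22, 30, 42, 55, 75, 82, 87, 104, 110, 121, 132, 142, 151, 160, 170, 180, 192]

Fragment lengths:
  [0,5): 5 bp
  [5,12): 7 bp
  [12,22): 10 bp
  [22,30): 8 bp
  [30,42): 12 bp
  [42,55): 13 bp
  [55,75): 20 bp
  [75,82): 7 bp
  [82,87): 5 bp
  [87,104): 17 bp
  [104,110): 6 bp
  [110,121): 11 bp
  [121,132): 11 bp
  [132,142): 10 bp
  [142,151): 9 bp
  [151,160): 9 bp
  [160,170): 10 bp
  [170,180): 10 bp
  [180,192): 12 bp
  [192,200): 8 bp

[5,5,6,7,7,8,8,9,9,10,10,10,10,11,11,12,12,13,17,20]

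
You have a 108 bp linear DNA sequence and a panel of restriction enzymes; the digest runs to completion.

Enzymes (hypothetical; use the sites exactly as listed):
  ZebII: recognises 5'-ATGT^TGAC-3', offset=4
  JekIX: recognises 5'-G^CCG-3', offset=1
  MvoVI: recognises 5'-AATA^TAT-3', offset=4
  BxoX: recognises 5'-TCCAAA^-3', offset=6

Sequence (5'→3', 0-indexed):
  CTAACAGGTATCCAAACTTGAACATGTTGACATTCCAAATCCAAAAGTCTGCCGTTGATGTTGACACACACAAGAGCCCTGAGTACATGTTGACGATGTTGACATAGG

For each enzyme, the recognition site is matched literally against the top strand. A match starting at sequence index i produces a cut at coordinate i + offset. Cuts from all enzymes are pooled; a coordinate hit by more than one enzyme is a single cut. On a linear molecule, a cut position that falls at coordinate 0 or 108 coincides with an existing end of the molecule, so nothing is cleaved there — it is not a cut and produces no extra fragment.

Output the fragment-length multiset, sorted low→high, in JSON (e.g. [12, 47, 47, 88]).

[6,6,9,9,10,11,12,16,29]

Site scan:
  ZebII (ATGTTGAC, off=4): starts [23, 57, 86, 95] → cuts [27, 61, 90, 99]
  JekIX (GCCG, off=1): starts [50] → cuts [51]
  MvoVI (AATATAT, off=4): no sites
  BxoX (TCCAAA, off=6): starts [10, 33, 39] → cuts [16, 39, 45]

Pooled cuts: [16, 27, 39, 45, 51, 61, 90, 99]

Fragment lengths:
  [0,16): 16 bp
  [16,27): 11 bp
  [27,39): 12 bp
  [39,45): 6 bp
  [45,51): 6 bp
  [51,61): 10 bp
  [61,90): 29 bp
  [90,99): 9 bp
  [99,108): 9 bp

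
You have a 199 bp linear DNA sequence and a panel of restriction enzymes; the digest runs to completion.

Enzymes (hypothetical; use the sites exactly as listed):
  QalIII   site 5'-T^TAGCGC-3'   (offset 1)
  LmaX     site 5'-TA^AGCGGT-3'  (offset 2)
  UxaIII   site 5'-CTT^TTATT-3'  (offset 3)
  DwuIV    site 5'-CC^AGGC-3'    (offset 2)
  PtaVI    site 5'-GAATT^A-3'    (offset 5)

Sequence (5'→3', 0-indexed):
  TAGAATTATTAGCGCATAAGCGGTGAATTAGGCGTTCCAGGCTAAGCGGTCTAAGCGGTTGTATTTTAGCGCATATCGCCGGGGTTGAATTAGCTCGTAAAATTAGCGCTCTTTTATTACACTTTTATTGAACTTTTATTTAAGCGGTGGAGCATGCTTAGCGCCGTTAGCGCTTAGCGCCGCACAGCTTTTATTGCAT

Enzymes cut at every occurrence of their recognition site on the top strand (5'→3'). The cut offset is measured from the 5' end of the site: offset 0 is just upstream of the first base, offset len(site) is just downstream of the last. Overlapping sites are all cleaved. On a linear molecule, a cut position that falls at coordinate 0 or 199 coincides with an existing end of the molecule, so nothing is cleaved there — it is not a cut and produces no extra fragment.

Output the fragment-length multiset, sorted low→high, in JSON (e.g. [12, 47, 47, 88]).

[2,6,7,7,7,9,9,9,9,9,10,11,11,11,12,13,16,16,25]

Scan for sites:
  QalIII TTAGCGC/1: at [8, 65, 102, 157, 166, 173] ⇒ [9, 66, 103, 158, 167, 174]
  LmaX TAAGCGGT/2: at [16, 42, 51, 140] ⇒ [18, 44, 53, 142]
  UxaIII CTTTTATT/3: at [110, 121, 132, 187] ⇒ [113, 124, 135, 190]
  DwuIV CCAGGC/2: at [36] ⇒ [38]
  PtaVI GAATTA/5: at [2, 24, 86] ⇒ [7, 29, 91]

All cut coordinates (distinct, sorted): [7, 9, 18, 29, 38, 44, 53, 66, 91, 103, 113, 124, 135, 142, 158, 167, 174, 190]

Fragments:
  [0,7): 7 bp
  [7,9): 2 bp
  [9,18): 9 bp
  [18,29): 11 bp
  [29,38): 9 bp
  [38,44): 6 bp
  [44,53): 9 bp
  [53,66): 13 bp
  [66,91): 25 bp
  [91,103): 12 bp
  [103,113): 10 bp
  [113,124): 11 bp
  [124,135): 11 bp
  [135,142): 7 bp
  [142,158): 16 bp
  [158,167): 9 bp
  [167,174): 7 bp
  [174,190): 16 bp
  [190,199): 9 bp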